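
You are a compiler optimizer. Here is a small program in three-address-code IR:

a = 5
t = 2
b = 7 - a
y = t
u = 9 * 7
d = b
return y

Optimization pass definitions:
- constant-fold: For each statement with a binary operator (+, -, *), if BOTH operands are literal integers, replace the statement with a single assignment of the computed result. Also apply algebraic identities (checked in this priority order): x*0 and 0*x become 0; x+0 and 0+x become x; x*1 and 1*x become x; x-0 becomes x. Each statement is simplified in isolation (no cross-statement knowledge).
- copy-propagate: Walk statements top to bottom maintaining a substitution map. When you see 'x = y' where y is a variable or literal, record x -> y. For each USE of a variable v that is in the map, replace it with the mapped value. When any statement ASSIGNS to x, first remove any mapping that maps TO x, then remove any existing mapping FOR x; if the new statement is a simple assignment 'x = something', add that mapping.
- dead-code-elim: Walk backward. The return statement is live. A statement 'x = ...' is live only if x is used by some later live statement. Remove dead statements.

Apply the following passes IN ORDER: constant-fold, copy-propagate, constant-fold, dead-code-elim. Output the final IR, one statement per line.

Initial IR:
  a = 5
  t = 2
  b = 7 - a
  y = t
  u = 9 * 7
  d = b
  return y
After constant-fold (7 stmts):
  a = 5
  t = 2
  b = 7 - a
  y = t
  u = 63
  d = b
  return y
After copy-propagate (7 stmts):
  a = 5
  t = 2
  b = 7 - 5
  y = 2
  u = 63
  d = b
  return 2
After constant-fold (7 stmts):
  a = 5
  t = 2
  b = 2
  y = 2
  u = 63
  d = b
  return 2
After dead-code-elim (1 stmts):
  return 2

Answer: return 2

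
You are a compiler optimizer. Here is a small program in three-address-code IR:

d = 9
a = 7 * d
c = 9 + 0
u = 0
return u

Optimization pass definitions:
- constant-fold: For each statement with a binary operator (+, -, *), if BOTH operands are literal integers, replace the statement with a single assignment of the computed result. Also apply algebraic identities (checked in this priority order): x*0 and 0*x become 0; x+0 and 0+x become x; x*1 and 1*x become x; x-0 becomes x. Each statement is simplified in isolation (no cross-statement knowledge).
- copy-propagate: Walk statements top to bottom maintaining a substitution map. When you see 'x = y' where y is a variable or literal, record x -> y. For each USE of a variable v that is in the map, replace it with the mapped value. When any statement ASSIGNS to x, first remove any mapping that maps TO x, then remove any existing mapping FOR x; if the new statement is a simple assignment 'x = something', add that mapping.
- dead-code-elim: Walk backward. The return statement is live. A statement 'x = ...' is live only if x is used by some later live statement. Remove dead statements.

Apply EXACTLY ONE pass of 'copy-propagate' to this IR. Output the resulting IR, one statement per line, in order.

Applying copy-propagate statement-by-statement:
  [1] d = 9  (unchanged)
  [2] a = 7 * d  -> a = 7 * 9
  [3] c = 9 + 0  (unchanged)
  [4] u = 0  (unchanged)
  [5] return u  -> return 0
Result (5 stmts):
  d = 9
  a = 7 * 9
  c = 9 + 0
  u = 0
  return 0

Answer: d = 9
a = 7 * 9
c = 9 + 0
u = 0
return 0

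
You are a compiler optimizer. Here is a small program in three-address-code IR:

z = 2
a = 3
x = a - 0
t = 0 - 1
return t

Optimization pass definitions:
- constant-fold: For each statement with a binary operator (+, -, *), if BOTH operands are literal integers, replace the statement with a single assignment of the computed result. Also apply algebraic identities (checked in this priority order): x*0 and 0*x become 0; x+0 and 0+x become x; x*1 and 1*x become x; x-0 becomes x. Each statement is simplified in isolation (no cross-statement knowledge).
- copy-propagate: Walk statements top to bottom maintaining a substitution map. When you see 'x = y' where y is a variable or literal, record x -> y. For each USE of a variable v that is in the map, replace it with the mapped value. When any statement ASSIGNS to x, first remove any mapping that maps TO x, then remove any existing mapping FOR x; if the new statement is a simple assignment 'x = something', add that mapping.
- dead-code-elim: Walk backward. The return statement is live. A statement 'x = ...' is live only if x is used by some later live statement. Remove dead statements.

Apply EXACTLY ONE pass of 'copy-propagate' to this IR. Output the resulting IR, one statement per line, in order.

Applying copy-propagate statement-by-statement:
  [1] z = 2  (unchanged)
  [2] a = 3  (unchanged)
  [3] x = a - 0  -> x = 3 - 0
  [4] t = 0 - 1  (unchanged)
  [5] return t  (unchanged)
Result (5 stmts):
  z = 2
  a = 3
  x = 3 - 0
  t = 0 - 1
  return t

Answer: z = 2
a = 3
x = 3 - 0
t = 0 - 1
return t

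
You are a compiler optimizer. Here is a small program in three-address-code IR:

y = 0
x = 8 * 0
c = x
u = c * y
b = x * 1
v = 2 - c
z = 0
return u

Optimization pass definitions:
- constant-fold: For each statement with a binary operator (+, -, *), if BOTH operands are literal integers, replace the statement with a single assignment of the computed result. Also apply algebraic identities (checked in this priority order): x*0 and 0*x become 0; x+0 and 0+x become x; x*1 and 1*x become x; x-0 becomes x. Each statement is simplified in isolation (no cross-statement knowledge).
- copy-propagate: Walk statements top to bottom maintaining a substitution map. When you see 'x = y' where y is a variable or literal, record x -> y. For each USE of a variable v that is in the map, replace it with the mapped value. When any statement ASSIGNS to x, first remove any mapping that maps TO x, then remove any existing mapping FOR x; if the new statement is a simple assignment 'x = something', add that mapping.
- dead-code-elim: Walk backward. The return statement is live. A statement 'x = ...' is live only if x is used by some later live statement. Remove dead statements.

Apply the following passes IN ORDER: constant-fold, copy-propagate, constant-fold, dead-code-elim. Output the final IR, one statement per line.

Initial IR:
  y = 0
  x = 8 * 0
  c = x
  u = c * y
  b = x * 1
  v = 2 - c
  z = 0
  return u
After constant-fold (8 stmts):
  y = 0
  x = 0
  c = x
  u = c * y
  b = x
  v = 2 - c
  z = 0
  return u
After copy-propagate (8 stmts):
  y = 0
  x = 0
  c = 0
  u = 0 * 0
  b = 0
  v = 2 - 0
  z = 0
  return u
After constant-fold (8 stmts):
  y = 0
  x = 0
  c = 0
  u = 0
  b = 0
  v = 2
  z = 0
  return u
After dead-code-elim (2 stmts):
  u = 0
  return u

Answer: u = 0
return u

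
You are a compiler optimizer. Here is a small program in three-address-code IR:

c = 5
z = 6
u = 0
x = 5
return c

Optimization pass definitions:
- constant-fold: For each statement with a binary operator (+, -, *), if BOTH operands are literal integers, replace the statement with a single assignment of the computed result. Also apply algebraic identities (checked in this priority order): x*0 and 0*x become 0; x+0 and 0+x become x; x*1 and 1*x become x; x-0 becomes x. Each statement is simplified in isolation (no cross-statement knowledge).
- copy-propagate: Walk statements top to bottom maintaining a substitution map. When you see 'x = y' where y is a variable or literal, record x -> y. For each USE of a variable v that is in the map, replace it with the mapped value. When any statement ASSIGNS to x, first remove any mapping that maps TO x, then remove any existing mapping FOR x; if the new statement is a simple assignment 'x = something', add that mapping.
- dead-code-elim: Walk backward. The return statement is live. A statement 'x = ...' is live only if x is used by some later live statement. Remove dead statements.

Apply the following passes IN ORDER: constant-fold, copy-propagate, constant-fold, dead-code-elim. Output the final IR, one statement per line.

Answer: return 5

Derivation:
Initial IR:
  c = 5
  z = 6
  u = 0
  x = 5
  return c
After constant-fold (5 stmts):
  c = 5
  z = 6
  u = 0
  x = 5
  return c
After copy-propagate (5 stmts):
  c = 5
  z = 6
  u = 0
  x = 5
  return 5
After constant-fold (5 stmts):
  c = 5
  z = 6
  u = 0
  x = 5
  return 5
After dead-code-elim (1 stmts):
  return 5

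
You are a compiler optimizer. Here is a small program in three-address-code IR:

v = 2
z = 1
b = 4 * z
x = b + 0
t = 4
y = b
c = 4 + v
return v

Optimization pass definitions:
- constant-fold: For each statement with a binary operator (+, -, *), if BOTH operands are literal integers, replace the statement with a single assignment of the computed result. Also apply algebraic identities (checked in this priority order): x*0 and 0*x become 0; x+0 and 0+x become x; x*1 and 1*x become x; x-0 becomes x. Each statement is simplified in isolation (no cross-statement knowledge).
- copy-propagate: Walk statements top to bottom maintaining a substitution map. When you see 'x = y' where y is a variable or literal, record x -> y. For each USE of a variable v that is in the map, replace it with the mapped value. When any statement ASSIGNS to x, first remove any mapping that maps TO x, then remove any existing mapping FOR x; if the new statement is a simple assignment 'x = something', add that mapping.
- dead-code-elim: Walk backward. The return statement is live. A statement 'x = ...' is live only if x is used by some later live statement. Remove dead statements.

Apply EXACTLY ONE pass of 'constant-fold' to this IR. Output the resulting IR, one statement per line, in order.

Applying constant-fold statement-by-statement:
  [1] v = 2  (unchanged)
  [2] z = 1  (unchanged)
  [3] b = 4 * z  (unchanged)
  [4] x = b + 0  -> x = b
  [5] t = 4  (unchanged)
  [6] y = b  (unchanged)
  [7] c = 4 + v  (unchanged)
  [8] return v  (unchanged)
Result (8 stmts):
  v = 2
  z = 1
  b = 4 * z
  x = b
  t = 4
  y = b
  c = 4 + v
  return v

Answer: v = 2
z = 1
b = 4 * z
x = b
t = 4
y = b
c = 4 + v
return v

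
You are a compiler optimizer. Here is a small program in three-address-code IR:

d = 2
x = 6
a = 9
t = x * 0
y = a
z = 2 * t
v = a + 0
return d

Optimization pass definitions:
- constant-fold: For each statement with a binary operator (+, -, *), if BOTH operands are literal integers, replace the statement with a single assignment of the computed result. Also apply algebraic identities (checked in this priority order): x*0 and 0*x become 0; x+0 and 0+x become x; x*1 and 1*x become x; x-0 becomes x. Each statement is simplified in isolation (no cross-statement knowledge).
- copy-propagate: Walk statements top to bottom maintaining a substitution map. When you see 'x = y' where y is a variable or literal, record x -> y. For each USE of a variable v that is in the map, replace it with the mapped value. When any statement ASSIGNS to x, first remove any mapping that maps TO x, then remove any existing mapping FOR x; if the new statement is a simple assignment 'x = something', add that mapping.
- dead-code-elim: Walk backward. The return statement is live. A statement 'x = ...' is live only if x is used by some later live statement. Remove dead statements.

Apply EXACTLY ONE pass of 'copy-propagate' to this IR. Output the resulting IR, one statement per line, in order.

Applying copy-propagate statement-by-statement:
  [1] d = 2  (unchanged)
  [2] x = 6  (unchanged)
  [3] a = 9  (unchanged)
  [4] t = x * 0  -> t = 6 * 0
  [5] y = a  -> y = 9
  [6] z = 2 * t  (unchanged)
  [7] v = a + 0  -> v = 9 + 0
  [8] return d  -> return 2
Result (8 stmts):
  d = 2
  x = 6
  a = 9
  t = 6 * 0
  y = 9
  z = 2 * t
  v = 9 + 0
  return 2

Answer: d = 2
x = 6
a = 9
t = 6 * 0
y = 9
z = 2 * t
v = 9 + 0
return 2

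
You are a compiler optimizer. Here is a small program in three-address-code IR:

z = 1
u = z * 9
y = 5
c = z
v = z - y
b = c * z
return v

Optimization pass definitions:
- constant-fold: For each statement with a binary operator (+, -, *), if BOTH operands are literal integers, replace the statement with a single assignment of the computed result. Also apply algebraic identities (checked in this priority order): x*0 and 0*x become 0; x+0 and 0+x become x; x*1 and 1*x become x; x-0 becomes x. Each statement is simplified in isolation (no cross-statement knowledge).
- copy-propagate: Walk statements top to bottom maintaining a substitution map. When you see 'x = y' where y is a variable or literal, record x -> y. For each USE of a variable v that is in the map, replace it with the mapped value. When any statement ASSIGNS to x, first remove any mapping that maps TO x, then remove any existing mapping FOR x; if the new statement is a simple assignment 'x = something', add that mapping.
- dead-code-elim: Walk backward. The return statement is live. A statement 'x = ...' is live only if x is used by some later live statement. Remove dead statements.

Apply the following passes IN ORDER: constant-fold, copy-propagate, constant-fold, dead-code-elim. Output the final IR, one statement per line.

Answer: v = -4
return v

Derivation:
Initial IR:
  z = 1
  u = z * 9
  y = 5
  c = z
  v = z - y
  b = c * z
  return v
After constant-fold (7 stmts):
  z = 1
  u = z * 9
  y = 5
  c = z
  v = z - y
  b = c * z
  return v
After copy-propagate (7 stmts):
  z = 1
  u = 1 * 9
  y = 5
  c = 1
  v = 1 - 5
  b = 1 * 1
  return v
After constant-fold (7 stmts):
  z = 1
  u = 9
  y = 5
  c = 1
  v = -4
  b = 1
  return v
After dead-code-elim (2 stmts):
  v = -4
  return v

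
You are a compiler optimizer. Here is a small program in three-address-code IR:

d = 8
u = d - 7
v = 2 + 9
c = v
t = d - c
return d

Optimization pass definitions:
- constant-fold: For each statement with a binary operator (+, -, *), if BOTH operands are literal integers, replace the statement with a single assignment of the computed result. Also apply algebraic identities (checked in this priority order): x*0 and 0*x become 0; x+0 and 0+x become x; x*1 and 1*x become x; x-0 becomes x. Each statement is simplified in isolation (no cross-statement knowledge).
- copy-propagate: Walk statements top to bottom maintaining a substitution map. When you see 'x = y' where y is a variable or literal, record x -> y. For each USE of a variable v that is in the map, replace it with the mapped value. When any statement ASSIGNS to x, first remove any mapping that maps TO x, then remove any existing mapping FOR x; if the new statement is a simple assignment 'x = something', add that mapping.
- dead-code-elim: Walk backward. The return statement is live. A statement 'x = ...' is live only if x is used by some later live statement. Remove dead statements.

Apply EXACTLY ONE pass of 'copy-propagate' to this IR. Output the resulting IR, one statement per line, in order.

Applying copy-propagate statement-by-statement:
  [1] d = 8  (unchanged)
  [2] u = d - 7  -> u = 8 - 7
  [3] v = 2 + 9  (unchanged)
  [4] c = v  (unchanged)
  [5] t = d - c  -> t = 8 - v
  [6] return d  -> return 8
Result (6 stmts):
  d = 8
  u = 8 - 7
  v = 2 + 9
  c = v
  t = 8 - v
  return 8

Answer: d = 8
u = 8 - 7
v = 2 + 9
c = v
t = 8 - v
return 8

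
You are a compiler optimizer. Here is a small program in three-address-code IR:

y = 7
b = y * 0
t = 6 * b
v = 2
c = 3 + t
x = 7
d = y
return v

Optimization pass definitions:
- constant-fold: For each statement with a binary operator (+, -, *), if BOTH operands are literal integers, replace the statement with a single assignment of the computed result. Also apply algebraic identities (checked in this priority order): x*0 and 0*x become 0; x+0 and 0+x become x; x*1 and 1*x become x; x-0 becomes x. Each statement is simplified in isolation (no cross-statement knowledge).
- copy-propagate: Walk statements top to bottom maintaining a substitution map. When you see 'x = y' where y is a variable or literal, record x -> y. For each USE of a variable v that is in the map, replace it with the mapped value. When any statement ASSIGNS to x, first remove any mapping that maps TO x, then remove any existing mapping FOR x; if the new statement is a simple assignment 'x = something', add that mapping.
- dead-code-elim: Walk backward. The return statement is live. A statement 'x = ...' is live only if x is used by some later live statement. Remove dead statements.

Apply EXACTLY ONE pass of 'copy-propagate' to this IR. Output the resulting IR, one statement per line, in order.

Applying copy-propagate statement-by-statement:
  [1] y = 7  (unchanged)
  [2] b = y * 0  -> b = 7 * 0
  [3] t = 6 * b  (unchanged)
  [4] v = 2  (unchanged)
  [5] c = 3 + t  (unchanged)
  [6] x = 7  (unchanged)
  [7] d = y  -> d = 7
  [8] return v  -> return 2
Result (8 stmts):
  y = 7
  b = 7 * 0
  t = 6 * b
  v = 2
  c = 3 + t
  x = 7
  d = 7
  return 2

Answer: y = 7
b = 7 * 0
t = 6 * b
v = 2
c = 3 + t
x = 7
d = 7
return 2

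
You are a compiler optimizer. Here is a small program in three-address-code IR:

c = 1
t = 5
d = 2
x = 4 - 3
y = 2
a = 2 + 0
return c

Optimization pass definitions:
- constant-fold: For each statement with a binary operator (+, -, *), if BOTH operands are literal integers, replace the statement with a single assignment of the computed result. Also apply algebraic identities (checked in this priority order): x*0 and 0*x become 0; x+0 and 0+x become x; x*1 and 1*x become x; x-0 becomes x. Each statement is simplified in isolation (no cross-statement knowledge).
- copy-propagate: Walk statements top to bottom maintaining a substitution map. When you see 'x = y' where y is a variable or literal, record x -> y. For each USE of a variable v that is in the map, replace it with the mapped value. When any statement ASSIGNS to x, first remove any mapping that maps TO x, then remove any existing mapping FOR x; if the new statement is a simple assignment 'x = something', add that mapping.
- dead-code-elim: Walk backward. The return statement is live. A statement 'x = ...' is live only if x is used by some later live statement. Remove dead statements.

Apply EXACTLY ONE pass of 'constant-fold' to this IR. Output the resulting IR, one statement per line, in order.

Answer: c = 1
t = 5
d = 2
x = 1
y = 2
a = 2
return c

Derivation:
Applying constant-fold statement-by-statement:
  [1] c = 1  (unchanged)
  [2] t = 5  (unchanged)
  [3] d = 2  (unchanged)
  [4] x = 4 - 3  -> x = 1
  [5] y = 2  (unchanged)
  [6] a = 2 + 0  -> a = 2
  [7] return c  (unchanged)
Result (7 stmts):
  c = 1
  t = 5
  d = 2
  x = 1
  y = 2
  a = 2
  return c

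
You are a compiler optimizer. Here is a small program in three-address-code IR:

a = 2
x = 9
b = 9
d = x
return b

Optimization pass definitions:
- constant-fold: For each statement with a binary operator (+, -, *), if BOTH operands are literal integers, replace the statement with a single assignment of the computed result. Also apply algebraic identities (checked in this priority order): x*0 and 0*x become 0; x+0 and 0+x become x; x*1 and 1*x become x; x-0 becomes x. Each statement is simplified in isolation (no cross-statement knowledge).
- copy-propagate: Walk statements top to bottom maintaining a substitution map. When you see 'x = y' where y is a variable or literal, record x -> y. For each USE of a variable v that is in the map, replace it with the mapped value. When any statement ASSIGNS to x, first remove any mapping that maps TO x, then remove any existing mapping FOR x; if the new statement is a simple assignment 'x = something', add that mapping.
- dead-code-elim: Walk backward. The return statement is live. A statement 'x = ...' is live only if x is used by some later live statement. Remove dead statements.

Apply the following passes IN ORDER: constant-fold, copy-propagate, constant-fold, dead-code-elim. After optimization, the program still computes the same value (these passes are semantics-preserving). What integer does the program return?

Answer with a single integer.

Answer: 9

Derivation:
Initial IR:
  a = 2
  x = 9
  b = 9
  d = x
  return b
After constant-fold (5 stmts):
  a = 2
  x = 9
  b = 9
  d = x
  return b
After copy-propagate (5 stmts):
  a = 2
  x = 9
  b = 9
  d = 9
  return 9
After constant-fold (5 stmts):
  a = 2
  x = 9
  b = 9
  d = 9
  return 9
After dead-code-elim (1 stmts):
  return 9
Evaluate:
  a = 2  =>  a = 2
  x = 9  =>  x = 9
  b = 9  =>  b = 9
  d = x  =>  d = 9
  return b = 9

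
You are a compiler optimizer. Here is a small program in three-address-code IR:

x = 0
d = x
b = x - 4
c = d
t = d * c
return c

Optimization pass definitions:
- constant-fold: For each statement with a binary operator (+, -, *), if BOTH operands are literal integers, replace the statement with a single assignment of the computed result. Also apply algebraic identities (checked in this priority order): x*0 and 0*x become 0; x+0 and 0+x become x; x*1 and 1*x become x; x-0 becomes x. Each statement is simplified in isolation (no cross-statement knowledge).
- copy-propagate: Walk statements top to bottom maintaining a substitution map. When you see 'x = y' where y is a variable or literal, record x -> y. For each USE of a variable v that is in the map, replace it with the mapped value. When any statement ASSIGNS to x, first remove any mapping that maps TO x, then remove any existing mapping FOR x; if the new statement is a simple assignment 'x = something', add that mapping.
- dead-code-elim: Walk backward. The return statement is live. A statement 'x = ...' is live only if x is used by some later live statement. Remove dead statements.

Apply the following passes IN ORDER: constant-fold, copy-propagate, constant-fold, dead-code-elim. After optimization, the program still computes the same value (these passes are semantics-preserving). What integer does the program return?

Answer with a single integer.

Initial IR:
  x = 0
  d = x
  b = x - 4
  c = d
  t = d * c
  return c
After constant-fold (6 stmts):
  x = 0
  d = x
  b = x - 4
  c = d
  t = d * c
  return c
After copy-propagate (6 stmts):
  x = 0
  d = 0
  b = 0 - 4
  c = 0
  t = 0 * 0
  return 0
After constant-fold (6 stmts):
  x = 0
  d = 0
  b = -4
  c = 0
  t = 0
  return 0
After dead-code-elim (1 stmts):
  return 0
Evaluate:
  x = 0  =>  x = 0
  d = x  =>  d = 0
  b = x - 4  =>  b = -4
  c = d  =>  c = 0
  t = d * c  =>  t = 0
  return c = 0

Answer: 0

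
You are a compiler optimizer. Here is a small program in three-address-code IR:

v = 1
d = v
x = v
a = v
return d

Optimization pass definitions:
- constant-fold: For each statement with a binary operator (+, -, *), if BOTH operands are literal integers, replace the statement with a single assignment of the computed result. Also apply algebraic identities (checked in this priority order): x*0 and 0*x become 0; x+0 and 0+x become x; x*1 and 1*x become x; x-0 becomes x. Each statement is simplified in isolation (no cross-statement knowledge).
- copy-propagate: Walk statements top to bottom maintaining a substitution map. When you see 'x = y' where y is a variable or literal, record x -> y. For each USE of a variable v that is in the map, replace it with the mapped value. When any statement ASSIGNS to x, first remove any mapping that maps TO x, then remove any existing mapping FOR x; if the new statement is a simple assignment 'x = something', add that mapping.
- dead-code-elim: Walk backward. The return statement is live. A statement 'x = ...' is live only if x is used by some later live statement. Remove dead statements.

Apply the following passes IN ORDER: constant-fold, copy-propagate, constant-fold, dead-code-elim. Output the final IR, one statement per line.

Answer: return 1

Derivation:
Initial IR:
  v = 1
  d = v
  x = v
  a = v
  return d
After constant-fold (5 stmts):
  v = 1
  d = v
  x = v
  a = v
  return d
After copy-propagate (5 stmts):
  v = 1
  d = 1
  x = 1
  a = 1
  return 1
After constant-fold (5 stmts):
  v = 1
  d = 1
  x = 1
  a = 1
  return 1
After dead-code-elim (1 stmts):
  return 1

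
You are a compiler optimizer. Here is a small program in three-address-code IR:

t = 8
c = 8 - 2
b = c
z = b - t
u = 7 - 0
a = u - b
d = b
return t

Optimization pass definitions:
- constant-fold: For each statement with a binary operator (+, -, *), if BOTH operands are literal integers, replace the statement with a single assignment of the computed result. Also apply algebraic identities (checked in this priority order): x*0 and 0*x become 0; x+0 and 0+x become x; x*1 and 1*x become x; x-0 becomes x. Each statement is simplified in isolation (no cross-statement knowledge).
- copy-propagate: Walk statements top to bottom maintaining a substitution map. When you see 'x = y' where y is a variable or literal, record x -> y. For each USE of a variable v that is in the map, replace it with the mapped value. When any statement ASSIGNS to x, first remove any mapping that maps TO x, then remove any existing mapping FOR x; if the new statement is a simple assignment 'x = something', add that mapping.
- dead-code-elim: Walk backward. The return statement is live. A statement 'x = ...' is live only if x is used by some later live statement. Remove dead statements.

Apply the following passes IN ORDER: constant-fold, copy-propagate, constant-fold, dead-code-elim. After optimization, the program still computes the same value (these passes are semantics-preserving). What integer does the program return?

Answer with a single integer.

Answer: 8

Derivation:
Initial IR:
  t = 8
  c = 8 - 2
  b = c
  z = b - t
  u = 7 - 0
  a = u - b
  d = b
  return t
After constant-fold (8 stmts):
  t = 8
  c = 6
  b = c
  z = b - t
  u = 7
  a = u - b
  d = b
  return t
After copy-propagate (8 stmts):
  t = 8
  c = 6
  b = 6
  z = 6 - 8
  u = 7
  a = 7 - 6
  d = 6
  return 8
After constant-fold (8 stmts):
  t = 8
  c = 6
  b = 6
  z = -2
  u = 7
  a = 1
  d = 6
  return 8
After dead-code-elim (1 stmts):
  return 8
Evaluate:
  t = 8  =>  t = 8
  c = 8 - 2  =>  c = 6
  b = c  =>  b = 6
  z = b - t  =>  z = -2
  u = 7 - 0  =>  u = 7
  a = u - b  =>  a = 1
  d = b  =>  d = 6
  return t = 8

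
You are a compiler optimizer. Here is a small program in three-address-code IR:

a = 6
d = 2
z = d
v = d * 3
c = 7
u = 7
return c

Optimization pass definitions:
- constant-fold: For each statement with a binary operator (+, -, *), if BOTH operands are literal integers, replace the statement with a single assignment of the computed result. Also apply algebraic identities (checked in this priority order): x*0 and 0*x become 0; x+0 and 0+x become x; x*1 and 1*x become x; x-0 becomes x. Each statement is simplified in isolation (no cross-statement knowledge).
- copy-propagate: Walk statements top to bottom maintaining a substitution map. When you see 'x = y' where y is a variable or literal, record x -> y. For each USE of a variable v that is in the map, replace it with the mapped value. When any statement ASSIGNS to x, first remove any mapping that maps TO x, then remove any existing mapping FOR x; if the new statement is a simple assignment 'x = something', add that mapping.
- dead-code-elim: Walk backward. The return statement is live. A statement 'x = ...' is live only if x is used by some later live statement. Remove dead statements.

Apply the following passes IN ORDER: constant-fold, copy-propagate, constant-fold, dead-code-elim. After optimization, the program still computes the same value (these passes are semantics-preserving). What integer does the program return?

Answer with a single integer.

Initial IR:
  a = 6
  d = 2
  z = d
  v = d * 3
  c = 7
  u = 7
  return c
After constant-fold (7 stmts):
  a = 6
  d = 2
  z = d
  v = d * 3
  c = 7
  u = 7
  return c
After copy-propagate (7 stmts):
  a = 6
  d = 2
  z = 2
  v = 2 * 3
  c = 7
  u = 7
  return 7
After constant-fold (7 stmts):
  a = 6
  d = 2
  z = 2
  v = 6
  c = 7
  u = 7
  return 7
After dead-code-elim (1 stmts):
  return 7
Evaluate:
  a = 6  =>  a = 6
  d = 2  =>  d = 2
  z = d  =>  z = 2
  v = d * 3  =>  v = 6
  c = 7  =>  c = 7
  u = 7  =>  u = 7
  return c = 7

Answer: 7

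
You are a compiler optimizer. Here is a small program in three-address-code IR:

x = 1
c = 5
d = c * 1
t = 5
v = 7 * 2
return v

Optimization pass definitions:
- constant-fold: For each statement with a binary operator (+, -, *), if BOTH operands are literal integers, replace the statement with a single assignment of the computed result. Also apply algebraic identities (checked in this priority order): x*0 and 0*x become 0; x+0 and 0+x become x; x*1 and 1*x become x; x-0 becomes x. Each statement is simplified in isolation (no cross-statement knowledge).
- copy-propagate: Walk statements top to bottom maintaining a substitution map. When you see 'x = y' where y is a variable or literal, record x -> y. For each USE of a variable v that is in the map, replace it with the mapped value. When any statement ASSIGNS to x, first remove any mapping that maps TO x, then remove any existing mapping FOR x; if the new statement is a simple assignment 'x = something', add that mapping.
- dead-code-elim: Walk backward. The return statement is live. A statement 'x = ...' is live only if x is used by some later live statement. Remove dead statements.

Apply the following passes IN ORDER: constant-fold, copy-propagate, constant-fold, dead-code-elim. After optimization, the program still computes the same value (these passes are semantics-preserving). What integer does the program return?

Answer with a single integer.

Answer: 14

Derivation:
Initial IR:
  x = 1
  c = 5
  d = c * 1
  t = 5
  v = 7 * 2
  return v
After constant-fold (6 stmts):
  x = 1
  c = 5
  d = c
  t = 5
  v = 14
  return v
After copy-propagate (6 stmts):
  x = 1
  c = 5
  d = 5
  t = 5
  v = 14
  return 14
After constant-fold (6 stmts):
  x = 1
  c = 5
  d = 5
  t = 5
  v = 14
  return 14
After dead-code-elim (1 stmts):
  return 14
Evaluate:
  x = 1  =>  x = 1
  c = 5  =>  c = 5
  d = c * 1  =>  d = 5
  t = 5  =>  t = 5
  v = 7 * 2  =>  v = 14
  return v = 14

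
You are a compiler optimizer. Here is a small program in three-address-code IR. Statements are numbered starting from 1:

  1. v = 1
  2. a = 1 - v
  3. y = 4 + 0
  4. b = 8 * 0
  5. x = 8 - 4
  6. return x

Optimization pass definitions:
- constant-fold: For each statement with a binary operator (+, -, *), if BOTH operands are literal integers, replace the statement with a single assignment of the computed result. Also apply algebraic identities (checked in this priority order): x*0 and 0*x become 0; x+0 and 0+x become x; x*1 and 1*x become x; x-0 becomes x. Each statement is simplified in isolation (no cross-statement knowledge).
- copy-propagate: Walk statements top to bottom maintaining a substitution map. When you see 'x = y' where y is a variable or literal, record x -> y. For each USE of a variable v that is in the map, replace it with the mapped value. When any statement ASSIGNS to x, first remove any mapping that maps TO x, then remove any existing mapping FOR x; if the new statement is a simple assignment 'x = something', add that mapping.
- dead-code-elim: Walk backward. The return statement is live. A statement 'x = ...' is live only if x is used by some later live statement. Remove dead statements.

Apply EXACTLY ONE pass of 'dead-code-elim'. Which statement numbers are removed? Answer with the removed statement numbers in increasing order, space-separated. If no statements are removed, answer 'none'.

Answer: 1 2 3 4

Derivation:
Backward liveness scan:
Stmt 1 'v = 1': DEAD (v not in live set [])
Stmt 2 'a = 1 - v': DEAD (a not in live set [])
Stmt 3 'y = 4 + 0': DEAD (y not in live set [])
Stmt 4 'b = 8 * 0': DEAD (b not in live set [])
Stmt 5 'x = 8 - 4': KEEP (x is live); live-in = []
Stmt 6 'return x': KEEP (return); live-in = ['x']
Removed statement numbers: [1, 2, 3, 4]
Surviving IR:
  x = 8 - 4
  return x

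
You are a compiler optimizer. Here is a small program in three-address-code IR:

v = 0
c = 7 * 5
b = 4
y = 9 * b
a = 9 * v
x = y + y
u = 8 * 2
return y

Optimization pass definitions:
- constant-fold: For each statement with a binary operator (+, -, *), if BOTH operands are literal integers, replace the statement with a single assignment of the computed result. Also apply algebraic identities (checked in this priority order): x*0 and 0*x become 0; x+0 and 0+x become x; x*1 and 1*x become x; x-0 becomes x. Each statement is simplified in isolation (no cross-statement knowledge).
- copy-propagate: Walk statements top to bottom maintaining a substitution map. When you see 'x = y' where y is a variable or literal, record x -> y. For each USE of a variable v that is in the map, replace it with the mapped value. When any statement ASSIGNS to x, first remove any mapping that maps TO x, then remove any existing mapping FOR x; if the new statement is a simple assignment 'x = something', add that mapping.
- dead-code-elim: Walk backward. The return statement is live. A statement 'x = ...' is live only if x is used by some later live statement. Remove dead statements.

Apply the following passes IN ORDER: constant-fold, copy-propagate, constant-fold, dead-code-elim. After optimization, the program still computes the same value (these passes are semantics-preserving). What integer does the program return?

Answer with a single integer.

Answer: 36

Derivation:
Initial IR:
  v = 0
  c = 7 * 5
  b = 4
  y = 9 * b
  a = 9 * v
  x = y + y
  u = 8 * 2
  return y
After constant-fold (8 stmts):
  v = 0
  c = 35
  b = 4
  y = 9 * b
  a = 9 * v
  x = y + y
  u = 16
  return y
After copy-propagate (8 stmts):
  v = 0
  c = 35
  b = 4
  y = 9 * 4
  a = 9 * 0
  x = y + y
  u = 16
  return y
After constant-fold (8 stmts):
  v = 0
  c = 35
  b = 4
  y = 36
  a = 0
  x = y + y
  u = 16
  return y
After dead-code-elim (2 stmts):
  y = 36
  return y
Evaluate:
  v = 0  =>  v = 0
  c = 7 * 5  =>  c = 35
  b = 4  =>  b = 4
  y = 9 * b  =>  y = 36
  a = 9 * v  =>  a = 0
  x = y + y  =>  x = 72
  u = 8 * 2  =>  u = 16
  return y = 36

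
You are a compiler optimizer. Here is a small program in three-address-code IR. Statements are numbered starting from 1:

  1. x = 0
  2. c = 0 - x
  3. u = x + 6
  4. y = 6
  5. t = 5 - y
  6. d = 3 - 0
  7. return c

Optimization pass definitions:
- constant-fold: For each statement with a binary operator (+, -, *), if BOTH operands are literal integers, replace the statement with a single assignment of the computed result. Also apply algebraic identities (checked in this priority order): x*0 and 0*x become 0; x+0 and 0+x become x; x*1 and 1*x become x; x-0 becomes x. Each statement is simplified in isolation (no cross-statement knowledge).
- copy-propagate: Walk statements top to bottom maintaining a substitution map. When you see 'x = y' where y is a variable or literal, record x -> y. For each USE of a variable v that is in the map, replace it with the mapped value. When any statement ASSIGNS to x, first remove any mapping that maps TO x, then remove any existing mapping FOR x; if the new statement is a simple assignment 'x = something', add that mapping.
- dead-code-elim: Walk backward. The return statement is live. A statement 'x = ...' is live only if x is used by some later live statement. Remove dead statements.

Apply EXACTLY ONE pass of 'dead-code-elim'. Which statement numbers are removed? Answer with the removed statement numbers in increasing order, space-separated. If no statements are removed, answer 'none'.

Answer: 3 4 5 6

Derivation:
Backward liveness scan:
Stmt 1 'x = 0': KEEP (x is live); live-in = []
Stmt 2 'c = 0 - x': KEEP (c is live); live-in = ['x']
Stmt 3 'u = x + 6': DEAD (u not in live set ['c'])
Stmt 4 'y = 6': DEAD (y not in live set ['c'])
Stmt 5 't = 5 - y': DEAD (t not in live set ['c'])
Stmt 6 'd = 3 - 0': DEAD (d not in live set ['c'])
Stmt 7 'return c': KEEP (return); live-in = ['c']
Removed statement numbers: [3, 4, 5, 6]
Surviving IR:
  x = 0
  c = 0 - x
  return c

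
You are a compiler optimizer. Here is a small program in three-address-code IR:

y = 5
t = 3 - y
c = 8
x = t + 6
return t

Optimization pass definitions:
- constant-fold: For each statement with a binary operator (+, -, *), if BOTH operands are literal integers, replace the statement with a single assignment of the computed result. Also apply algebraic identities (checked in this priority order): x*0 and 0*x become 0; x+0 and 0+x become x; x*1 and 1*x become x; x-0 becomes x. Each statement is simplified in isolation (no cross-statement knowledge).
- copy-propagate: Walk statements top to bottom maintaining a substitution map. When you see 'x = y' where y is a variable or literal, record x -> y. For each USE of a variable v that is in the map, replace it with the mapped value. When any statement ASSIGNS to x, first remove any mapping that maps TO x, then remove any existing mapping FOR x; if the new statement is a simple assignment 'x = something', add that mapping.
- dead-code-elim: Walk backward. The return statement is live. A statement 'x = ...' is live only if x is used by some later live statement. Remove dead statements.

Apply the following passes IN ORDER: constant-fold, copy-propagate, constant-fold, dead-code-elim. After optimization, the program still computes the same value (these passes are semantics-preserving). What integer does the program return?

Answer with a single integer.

Answer: -2

Derivation:
Initial IR:
  y = 5
  t = 3 - y
  c = 8
  x = t + 6
  return t
After constant-fold (5 stmts):
  y = 5
  t = 3 - y
  c = 8
  x = t + 6
  return t
After copy-propagate (5 stmts):
  y = 5
  t = 3 - 5
  c = 8
  x = t + 6
  return t
After constant-fold (5 stmts):
  y = 5
  t = -2
  c = 8
  x = t + 6
  return t
After dead-code-elim (2 stmts):
  t = -2
  return t
Evaluate:
  y = 5  =>  y = 5
  t = 3 - y  =>  t = -2
  c = 8  =>  c = 8
  x = t + 6  =>  x = 4
  return t = -2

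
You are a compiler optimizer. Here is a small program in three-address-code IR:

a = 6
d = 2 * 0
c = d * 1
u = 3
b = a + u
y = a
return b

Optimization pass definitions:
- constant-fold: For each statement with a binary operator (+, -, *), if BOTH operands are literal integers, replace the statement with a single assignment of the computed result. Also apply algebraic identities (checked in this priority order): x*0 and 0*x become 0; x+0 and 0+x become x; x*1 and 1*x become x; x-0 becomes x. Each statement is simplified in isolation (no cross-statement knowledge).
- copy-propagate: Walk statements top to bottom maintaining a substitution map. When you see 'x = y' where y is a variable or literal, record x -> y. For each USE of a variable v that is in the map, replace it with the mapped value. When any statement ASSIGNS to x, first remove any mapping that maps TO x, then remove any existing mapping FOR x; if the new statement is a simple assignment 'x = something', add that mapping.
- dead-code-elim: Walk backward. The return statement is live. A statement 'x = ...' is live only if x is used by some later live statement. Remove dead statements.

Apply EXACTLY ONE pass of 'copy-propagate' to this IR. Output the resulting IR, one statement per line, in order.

Applying copy-propagate statement-by-statement:
  [1] a = 6  (unchanged)
  [2] d = 2 * 0  (unchanged)
  [3] c = d * 1  (unchanged)
  [4] u = 3  (unchanged)
  [5] b = a + u  -> b = 6 + 3
  [6] y = a  -> y = 6
  [7] return b  (unchanged)
Result (7 stmts):
  a = 6
  d = 2 * 0
  c = d * 1
  u = 3
  b = 6 + 3
  y = 6
  return b

Answer: a = 6
d = 2 * 0
c = d * 1
u = 3
b = 6 + 3
y = 6
return b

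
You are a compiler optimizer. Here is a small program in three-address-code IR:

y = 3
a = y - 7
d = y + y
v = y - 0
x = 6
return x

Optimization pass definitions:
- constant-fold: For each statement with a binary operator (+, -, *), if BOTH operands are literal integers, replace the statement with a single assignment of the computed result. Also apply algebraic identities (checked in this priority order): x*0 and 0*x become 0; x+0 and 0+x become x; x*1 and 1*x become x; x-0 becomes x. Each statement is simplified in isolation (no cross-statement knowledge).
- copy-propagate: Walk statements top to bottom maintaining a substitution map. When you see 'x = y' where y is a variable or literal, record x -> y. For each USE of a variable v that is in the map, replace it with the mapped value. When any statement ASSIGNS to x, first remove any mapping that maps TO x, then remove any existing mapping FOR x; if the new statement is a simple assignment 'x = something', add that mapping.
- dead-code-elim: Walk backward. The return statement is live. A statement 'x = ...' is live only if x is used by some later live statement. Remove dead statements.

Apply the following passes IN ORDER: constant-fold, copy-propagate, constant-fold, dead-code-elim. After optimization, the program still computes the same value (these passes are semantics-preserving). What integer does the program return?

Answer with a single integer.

Initial IR:
  y = 3
  a = y - 7
  d = y + y
  v = y - 0
  x = 6
  return x
After constant-fold (6 stmts):
  y = 3
  a = y - 7
  d = y + y
  v = y
  x = 6
  return x
After copy-propagate (6 stmts):
  y = 3
  a = 3 - 7
  d = 3 + 3
  v = 3
  x = 6
  return 6
After constant-fold (6 stmts):
  y = 3
  a = -4
  d = 6
  v = 3
  x = 6
  return 6
After dead-code-elim (1 stmts):
  return 6
Evaluate:
  y = 3  =>  y = 3
  a = y - 7  =>  a = -4
  d = y + y  =>  d = 6
  v = y - 0  =>  v = 3
  x = 6  =>  x = 6
  return x = 6

Answer: 6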